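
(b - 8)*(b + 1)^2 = b^3 - 6*b^2 - 15*b - 8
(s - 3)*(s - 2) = s^2 - 5*s + 6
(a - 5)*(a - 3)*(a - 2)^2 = a^4 - 12*a^3 + 51*a^2 - 92*a + 60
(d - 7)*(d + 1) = d^2 - 6*d - 7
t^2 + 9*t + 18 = (t + 3)*(t + 6)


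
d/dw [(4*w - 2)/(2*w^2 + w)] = 2*(-4*w^2 + 4*w + 1)/(w^2*(4*w^2 + 4*w + 1))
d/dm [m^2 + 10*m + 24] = 2*m + 10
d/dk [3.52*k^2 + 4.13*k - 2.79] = 7.04*k + 4.13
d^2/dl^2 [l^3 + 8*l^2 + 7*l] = 6*l + 16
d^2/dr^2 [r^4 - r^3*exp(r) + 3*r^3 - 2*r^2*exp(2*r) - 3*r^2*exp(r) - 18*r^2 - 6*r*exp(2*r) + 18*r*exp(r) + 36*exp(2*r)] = -r^3*exp(r) - 8*r^2*exp(2*r) - 9*r^2*exp(r) + 12*r^2 - 40*r*exp(2*r) + 18*r + 116*exp(2*r) + 30*exp(r) - 36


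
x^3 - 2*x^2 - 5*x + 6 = (x - 3)*(x - 1)*(x + 2)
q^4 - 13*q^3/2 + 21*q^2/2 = q^2*(q - 7/2)*(q - 3)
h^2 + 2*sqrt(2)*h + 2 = (h + sqrt(2))^2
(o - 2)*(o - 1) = o^2 - 3*o + 2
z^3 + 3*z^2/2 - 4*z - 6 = (z - 2)*(z + 3/2)*(z + 2)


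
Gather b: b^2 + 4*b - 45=b^2 + 4*b - 45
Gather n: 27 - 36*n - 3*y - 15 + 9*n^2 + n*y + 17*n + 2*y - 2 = 9*n^2 + n*(y - 19) - y + 10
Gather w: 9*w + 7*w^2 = 7*w^2 + 9*w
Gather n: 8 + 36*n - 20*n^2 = -20*n^2 + 36*n + 8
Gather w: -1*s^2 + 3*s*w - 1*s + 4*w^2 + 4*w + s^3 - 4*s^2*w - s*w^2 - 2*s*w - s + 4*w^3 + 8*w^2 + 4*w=s^3 - s^2 - 2*s + 4*w^3 + w^2*(12 - s) + w*(-4*s^2 + s + 8)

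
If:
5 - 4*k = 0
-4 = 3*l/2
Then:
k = 5/4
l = -8/3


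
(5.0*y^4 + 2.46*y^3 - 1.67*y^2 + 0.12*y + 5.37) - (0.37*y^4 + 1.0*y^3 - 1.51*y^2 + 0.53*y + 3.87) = 4.63*y^4 + 1.46*y^3 - 0.16*y^2 - 0.41*y + 1.5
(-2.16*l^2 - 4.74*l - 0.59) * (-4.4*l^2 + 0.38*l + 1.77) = 9.504*l^4 + 20.0352*l^3 - 3.0284*l^2 - 8.614*l - 1.0443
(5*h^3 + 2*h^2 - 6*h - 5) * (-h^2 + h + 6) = -5*h^5 + 3*h^4 + 38*h^3 + 11*h^2 - 41*h - 30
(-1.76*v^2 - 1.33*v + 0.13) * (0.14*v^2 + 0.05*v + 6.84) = -0.2464*v^4 - 0.2742*v^3 - 12.0867*v^2 - 9.0907*v + 0.8892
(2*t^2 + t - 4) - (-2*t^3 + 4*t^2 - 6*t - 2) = 2*t^3 - 2*t^2 + 7*t - 2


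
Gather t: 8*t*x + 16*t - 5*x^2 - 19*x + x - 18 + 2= t*(8*x + 16) - 5*x^2 - 18*x - 16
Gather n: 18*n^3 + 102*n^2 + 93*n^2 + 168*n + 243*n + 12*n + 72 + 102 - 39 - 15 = 18*n^3 + 195*n^2 + 423*n + 120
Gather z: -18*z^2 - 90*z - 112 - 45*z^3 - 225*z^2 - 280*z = -45*z^3 - 243*z^2 - 370*z - 112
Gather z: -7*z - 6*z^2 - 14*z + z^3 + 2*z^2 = z^3 - 4*z^2 - 21*z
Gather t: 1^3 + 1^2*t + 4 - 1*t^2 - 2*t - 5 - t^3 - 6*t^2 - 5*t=-t^3 - 7*t^2 - 6*t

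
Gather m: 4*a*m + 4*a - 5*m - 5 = 4*a + m*(4*a - 5) - 5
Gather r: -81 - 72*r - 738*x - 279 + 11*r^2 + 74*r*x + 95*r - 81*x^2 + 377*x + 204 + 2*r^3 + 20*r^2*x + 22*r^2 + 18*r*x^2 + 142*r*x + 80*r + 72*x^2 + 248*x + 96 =2*r^3 + r^2*(20*x + 33) + r*(18*x^2 + 216*x + 103) - 9*x^2 - 113*x - 60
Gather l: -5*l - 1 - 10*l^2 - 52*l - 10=-10*l^2 - 57*l - 11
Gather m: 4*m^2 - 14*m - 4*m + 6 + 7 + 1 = 4*m^2 - 18*m + 14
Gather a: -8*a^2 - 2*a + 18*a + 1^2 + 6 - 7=-8*a^2 + 16*a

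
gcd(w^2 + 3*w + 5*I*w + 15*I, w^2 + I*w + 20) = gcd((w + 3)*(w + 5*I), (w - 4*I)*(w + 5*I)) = w + 5*I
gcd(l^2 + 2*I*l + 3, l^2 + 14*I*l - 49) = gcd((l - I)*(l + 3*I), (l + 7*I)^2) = 1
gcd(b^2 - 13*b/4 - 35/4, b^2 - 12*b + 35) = b - 5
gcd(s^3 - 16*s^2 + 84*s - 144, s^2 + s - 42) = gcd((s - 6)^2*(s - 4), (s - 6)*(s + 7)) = s - 6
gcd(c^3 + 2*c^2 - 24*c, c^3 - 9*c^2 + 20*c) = c^2 - 4*c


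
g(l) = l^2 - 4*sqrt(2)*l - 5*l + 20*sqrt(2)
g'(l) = 2*l - 4*sqrt(2) - 5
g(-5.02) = 106.98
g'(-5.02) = -20.70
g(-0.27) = 31.23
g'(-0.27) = -11.20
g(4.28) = 0.99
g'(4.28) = -2.10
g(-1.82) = 50.99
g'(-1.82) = -14.30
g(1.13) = 17.52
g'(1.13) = -8.40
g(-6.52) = 140.28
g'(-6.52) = -23.70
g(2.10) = 10.31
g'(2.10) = -6.46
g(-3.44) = 76.78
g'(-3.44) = -17.54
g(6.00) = 0.34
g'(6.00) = 1.34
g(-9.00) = 205.20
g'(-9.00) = -28.66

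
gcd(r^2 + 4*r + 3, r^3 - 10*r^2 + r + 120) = r + 3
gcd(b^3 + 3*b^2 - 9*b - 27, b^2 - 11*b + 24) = b - 3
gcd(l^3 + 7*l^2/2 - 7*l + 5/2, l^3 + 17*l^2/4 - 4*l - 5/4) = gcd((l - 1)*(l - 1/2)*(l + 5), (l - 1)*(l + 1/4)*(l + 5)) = l^2 + 4*l - 5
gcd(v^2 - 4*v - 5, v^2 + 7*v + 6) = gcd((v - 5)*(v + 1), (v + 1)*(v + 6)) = v + 1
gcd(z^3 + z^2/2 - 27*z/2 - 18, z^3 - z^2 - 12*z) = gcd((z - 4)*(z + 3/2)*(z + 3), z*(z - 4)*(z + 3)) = z^2 - z - 12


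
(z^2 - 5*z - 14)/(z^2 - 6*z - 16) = (z - 7)/(z - 8)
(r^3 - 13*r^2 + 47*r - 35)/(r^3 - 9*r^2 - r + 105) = (r - 1)/(r + 3)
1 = 1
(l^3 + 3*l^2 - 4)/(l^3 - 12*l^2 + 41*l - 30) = (l^2 + 4*l + 4)/(l^2 - 11*l + 30)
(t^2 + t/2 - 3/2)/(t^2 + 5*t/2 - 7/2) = (2*t + 3)/(2*t + 7)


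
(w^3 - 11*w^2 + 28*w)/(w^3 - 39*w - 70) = w*(w - 4)/(w^2 + 7*w + 10)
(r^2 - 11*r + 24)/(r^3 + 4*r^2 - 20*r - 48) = (r^2 - 11*r + 24)/(r^3 + 4*r^2 - 20*r - 48)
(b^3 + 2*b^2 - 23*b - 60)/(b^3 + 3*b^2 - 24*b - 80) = (b + 3)/(b + 4)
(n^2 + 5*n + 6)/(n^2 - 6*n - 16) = (n + 3)/(n - 8)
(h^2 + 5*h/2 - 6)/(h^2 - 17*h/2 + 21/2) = (h + 4)/(h - 7)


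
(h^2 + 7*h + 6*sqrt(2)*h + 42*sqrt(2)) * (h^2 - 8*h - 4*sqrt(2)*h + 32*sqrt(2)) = h^4 - h^3 + 2*sqrt(2)*h^3 - 104*h^2 - 2*sqrt(2)*h^2 - 112*sqrt(2)*h + 48*h + 2688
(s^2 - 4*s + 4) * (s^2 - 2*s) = s^4 - 6*s^3 + 12*s^2 - 8*s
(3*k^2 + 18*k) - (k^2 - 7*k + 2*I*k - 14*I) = 2*k^2 + 25*k - 2*I*k + 14*I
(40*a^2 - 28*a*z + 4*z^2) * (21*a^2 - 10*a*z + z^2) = 840*a^4 - 988*a^3*z + 404*a^2*z^2 - 68*a*z^3 + 4*z^4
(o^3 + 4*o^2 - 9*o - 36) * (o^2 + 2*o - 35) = o^5 + 6*o^4 - 36*o^3 - 194*o^2 + 243*o + 1260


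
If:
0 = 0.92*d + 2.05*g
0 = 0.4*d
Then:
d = 0.00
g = 0.00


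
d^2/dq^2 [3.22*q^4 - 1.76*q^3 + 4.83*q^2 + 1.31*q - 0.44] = 38.64*q^2 - 10.56*q + 9.66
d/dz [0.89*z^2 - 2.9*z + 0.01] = 1.78*z - 2.9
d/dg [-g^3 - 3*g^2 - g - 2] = -3*g^2 - 6*g - 1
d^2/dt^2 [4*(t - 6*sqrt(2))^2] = 8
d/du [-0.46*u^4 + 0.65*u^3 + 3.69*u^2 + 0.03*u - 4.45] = -1.84*u^3 + 1.95*u^2 + 7.38*u + 0.03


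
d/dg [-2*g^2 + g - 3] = 1 - 4*g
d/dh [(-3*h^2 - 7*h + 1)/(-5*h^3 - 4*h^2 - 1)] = (-h*(15*h + 8)*(3*h^2 + 7*h - 1) + (6*h + 7)*(5*h^3 + 4*h^2 + 1))/(5*h^3 + 4*h^2 + 1)^2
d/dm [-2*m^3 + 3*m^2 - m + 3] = -6*m^2 + 6*m - 1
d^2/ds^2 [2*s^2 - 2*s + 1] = 4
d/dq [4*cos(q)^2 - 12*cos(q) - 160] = 4*(3 - 2*cos(q))*sin(q)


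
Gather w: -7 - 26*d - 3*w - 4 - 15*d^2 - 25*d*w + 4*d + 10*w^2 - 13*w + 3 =-15*d^2 - 22*d + 10*w^2 + w*(-25*d - 16) - 8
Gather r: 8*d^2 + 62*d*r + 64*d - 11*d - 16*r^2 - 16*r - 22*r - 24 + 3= 8*d^2 + 53*d - 16*r^2 + r*(62*d - 38) - 21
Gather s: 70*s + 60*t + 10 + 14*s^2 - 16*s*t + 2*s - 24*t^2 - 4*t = 14*s^2 + s*(72 - 16*t) - 24*t^2 + 56*t + 10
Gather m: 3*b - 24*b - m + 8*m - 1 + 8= -21*b + 7*m + 7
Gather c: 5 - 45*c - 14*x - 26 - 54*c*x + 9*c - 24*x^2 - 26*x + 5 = c*(-54*x - 36) - 24*x^2 - 40*x - 16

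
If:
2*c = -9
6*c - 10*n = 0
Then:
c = -9/2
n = -27/10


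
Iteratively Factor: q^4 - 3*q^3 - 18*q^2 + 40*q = (q - 2)*(q^3 - q^2 - 20*q) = (q - 5)*(q - 2)*(q^2 + 4*q) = (q - 5)*(q - 2)*(q + 4)*(q)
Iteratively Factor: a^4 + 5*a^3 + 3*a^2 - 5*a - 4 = (a + 4)*(a^3 + a^2 - a - 1) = (a + 1)*(a + 4)*(a^2 - 1) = (a - 1)*(a + 1)*(a + 4)*(a + 1)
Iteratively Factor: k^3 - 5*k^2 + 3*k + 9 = (k - 3)*(k^2 - 2*k - 3) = (k - 3)^2*(k + 1)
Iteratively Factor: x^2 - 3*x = (x)*(x - 3)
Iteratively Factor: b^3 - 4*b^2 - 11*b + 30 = (b + 3)*(b^2 - 7*b + 10) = (b - 5)*(b + 3)*(b - 2)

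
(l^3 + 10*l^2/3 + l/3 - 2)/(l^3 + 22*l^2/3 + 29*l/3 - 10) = (l + 1)/(l + 5)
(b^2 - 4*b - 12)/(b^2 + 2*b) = (b - 6)/b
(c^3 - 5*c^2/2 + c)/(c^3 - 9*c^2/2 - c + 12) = c*(2*c - 1)/(2*c^2 - 5*c - 12)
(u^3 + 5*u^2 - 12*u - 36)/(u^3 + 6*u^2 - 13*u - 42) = (u + 6)/(u + 7)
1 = 1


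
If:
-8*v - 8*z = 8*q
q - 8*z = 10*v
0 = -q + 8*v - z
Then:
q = 0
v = 0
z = 0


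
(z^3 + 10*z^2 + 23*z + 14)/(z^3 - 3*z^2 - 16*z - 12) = (z + 7)/(z - 6)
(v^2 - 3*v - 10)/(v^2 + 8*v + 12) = (v - 5)/(v + 6)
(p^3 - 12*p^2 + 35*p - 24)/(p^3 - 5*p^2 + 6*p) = (p^2 - 9*p + 8)/(p*(p - 2))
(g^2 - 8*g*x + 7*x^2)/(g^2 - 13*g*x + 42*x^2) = (-g + x)/(-g + 6*x)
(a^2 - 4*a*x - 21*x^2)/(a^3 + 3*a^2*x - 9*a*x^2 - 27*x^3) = (-a + 7*x)/(-a^2 + 9*x^2)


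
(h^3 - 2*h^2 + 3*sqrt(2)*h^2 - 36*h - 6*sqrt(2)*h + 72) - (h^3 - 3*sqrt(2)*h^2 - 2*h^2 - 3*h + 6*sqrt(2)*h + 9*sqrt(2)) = 6*sqrt(2)*h^2 - 33*h - 12*sqrt(2)*h - 9*sqrt(2) + 72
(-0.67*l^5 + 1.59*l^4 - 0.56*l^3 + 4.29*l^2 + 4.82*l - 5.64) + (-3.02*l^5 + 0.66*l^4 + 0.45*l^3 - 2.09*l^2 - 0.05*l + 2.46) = -3.69*l^5 + 2.25*l^4 - 0.11*l^3 + 2.2*l^2 + 4.77*l - 3.18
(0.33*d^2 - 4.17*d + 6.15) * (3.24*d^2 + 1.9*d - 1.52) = 1.0692*d^4 - 12.8838*d^3 + 11.5014*d^2 + 18.0234*d - 9.348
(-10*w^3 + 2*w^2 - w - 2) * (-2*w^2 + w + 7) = 20*w^5 - 14*w^4 - 66*w^3 + 17*w^2 - 9*w - 14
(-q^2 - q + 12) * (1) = -q^2 - q + 12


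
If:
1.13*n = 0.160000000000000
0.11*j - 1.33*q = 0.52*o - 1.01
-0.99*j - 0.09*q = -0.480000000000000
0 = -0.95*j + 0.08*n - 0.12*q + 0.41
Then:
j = 0.59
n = 0.14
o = 5.05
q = -1.17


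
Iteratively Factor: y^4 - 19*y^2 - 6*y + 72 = (y + 3)*(y^3 - 3*y^2 - 10*y + 24) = (y - 4)*(y + 3)*(y^2 + y - 6) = (y - 4)*(y - 2)*(y + 3)*(y + 3)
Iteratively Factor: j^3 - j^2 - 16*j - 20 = (j - 5)*(j^2 + 4*j + 4) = (j - 5)*(j + 2)*(j + 2)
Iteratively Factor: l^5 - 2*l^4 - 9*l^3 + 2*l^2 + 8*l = (l + 2)*(l^4 - 4*l^3 - l^2 + 4*l) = (l + 1)*(l + 2)*(l^3 - 5*l^2 + 4*l) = (l - 1)*(l + 1)*(l + 2)*(l^2 - 4*l) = l*(l - 1)*(l + 1)*(l + 2)*(l - 4)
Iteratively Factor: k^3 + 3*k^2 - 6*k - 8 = (k + 1)*(k^2 + 2*k - 8) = (k + 1)*(k + 4)*(k - 2)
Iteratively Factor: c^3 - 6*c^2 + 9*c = (c - 3)*(c^2 - 3*c) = (c - 3)^2*(c)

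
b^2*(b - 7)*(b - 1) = b^4 - 8*b^3 + 7*b^2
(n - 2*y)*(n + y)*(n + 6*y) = n^3 + 5*n^2*y - 8*n*y^2 - 12*y^3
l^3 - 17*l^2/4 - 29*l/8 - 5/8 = (l - 5)*(l + 1/4)*(l + 1/2)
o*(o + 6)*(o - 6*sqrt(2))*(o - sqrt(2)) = o^4 - 7*sqrt(2)*o^3 + 6*o^3 - 42*sqrt(2)*o^2 + 12*o^2 + 72*o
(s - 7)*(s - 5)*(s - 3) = s^3 - 15*s^2 + 71*s - 105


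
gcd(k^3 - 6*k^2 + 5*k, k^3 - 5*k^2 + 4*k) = k^2 - k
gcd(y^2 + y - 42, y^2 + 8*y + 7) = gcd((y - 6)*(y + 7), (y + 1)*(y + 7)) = y + 7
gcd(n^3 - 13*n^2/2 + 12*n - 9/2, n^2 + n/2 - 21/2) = n - 3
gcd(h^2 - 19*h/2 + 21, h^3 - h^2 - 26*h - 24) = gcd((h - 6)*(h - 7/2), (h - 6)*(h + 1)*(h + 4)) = h - 6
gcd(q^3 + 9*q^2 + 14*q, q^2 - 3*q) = q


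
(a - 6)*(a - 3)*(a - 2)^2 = a^4 - 13*a^3 + 58*a^2 - 108*a + 72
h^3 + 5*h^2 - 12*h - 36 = (h - 3)*(h + 2)*(h + 6)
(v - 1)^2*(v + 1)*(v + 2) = v^4 + v^3 - 3*v^2 - v + 2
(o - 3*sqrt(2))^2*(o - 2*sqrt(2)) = o^3 - 8*sqrt(2)*o^2 + 42*o - 36*sqrt(2)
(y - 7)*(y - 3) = y^2 - 10*y + 21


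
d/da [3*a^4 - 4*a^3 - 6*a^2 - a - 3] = 12*a^3 - 12*a^2 - 12*a - 1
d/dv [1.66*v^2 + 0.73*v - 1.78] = 3.32*v + 0.73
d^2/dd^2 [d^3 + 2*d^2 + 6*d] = 6*d + 4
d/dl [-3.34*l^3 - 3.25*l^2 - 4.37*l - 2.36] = -10.02*l^2 - 6.5*l - 4.37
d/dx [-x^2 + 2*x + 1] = 2 - 2*x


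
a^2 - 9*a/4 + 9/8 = (a - 3/2)*(a - 3/4)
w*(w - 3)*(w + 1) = w^3 - 2*w^2 - 3*w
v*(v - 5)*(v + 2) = v^3 - 3*v^2 - 10*v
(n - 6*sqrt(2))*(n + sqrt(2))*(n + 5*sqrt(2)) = n^3 - 62*n - 60*sqrt(2)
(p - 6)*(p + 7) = p^2 + p - 42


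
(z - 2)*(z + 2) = z^2 - 4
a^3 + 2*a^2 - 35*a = a*(a - 5)*(a + 7)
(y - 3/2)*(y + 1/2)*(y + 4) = y^3 + 3*y^2 - 19*y/4 - 3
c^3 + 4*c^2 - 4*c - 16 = (c - 2)*(c + 2)*(c + 4)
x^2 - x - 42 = (x - 7)*(x + 6)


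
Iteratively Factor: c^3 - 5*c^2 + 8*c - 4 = (c - 2)*(c^2 - 3*c + 2) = (c - 2)^2*(c - 1)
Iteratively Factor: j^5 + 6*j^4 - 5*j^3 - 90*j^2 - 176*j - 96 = (j + 1)*(j^4 + 5*j^3 - 10*j^2 - 80*j - 96) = (j - 4)*(j + 1)*(j^3 + 9*j^2 + 26*j + 24) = (j - 4)*(j + 1)*(j + 2)*(j^2 + 7*j + 12) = (j - 4)*(j + 1)*(j + 2)*(j + 3)*(j + 4)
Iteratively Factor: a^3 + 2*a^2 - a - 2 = (a + 1)*(a^2 + a - 2) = (a - 1)*(a + 1)*(a + 2)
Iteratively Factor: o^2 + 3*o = (o)*(o + 3)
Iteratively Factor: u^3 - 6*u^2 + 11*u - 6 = (u - 3)*(u^2 - 3*u + 2) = (u - 3)*(u - 2)*(u - 1)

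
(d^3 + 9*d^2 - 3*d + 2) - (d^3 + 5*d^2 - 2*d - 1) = 4*d^2 - d + 3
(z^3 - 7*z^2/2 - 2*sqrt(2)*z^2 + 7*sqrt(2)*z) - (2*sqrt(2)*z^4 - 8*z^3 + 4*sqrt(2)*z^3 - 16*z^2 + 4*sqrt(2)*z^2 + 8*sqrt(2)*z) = -2*sqrt(2)*z^4 - 4*sqrt(2)*z^3 + 9*z^3 - 6*sqrt(2)*z^2 + 25*z^2/2 - sqrt(2)*z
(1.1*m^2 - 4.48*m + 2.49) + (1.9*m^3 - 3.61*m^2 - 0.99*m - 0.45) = 1.9*m^3 - 2.51*m^2 - 5.47*m + 2.04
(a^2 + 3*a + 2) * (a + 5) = a^3 + 8*a^2 + 17*a + 10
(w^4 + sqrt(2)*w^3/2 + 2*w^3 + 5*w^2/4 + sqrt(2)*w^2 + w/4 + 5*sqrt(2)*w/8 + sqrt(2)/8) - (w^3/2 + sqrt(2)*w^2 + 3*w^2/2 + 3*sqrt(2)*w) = w^4 + sqrt(2)*w^3/2 + 3*w^3/2 - w^2/4 - 19*sqrt(2)*w/8 + w/4 + sqrt(2)/8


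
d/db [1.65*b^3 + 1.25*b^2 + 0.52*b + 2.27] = 4.95*b^2 + 2.5*b + 0.52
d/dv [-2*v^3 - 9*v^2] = 6*v*(-v - 3)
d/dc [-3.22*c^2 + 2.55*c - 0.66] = 2.55 - 6.44*c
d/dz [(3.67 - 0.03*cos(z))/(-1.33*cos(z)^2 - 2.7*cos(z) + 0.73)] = (0.0399*cos(z)^2 - 9.7622*cos(z) - 9.8871)*sin(z)/(1.7689*cos(z)^4 + 7.182*cos(z)^3 + 5.3482*cos(z)^2 - 3.942*cos(z) + 0.5329)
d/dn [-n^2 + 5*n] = 5 - 2*n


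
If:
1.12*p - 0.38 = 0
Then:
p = 0.34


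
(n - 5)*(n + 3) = n^2 - 2*n - 15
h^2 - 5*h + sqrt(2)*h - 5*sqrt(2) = (h - 5)*(h + sqrt(2))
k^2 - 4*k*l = k*(k - 4*l)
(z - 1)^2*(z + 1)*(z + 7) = z^4 + 6*z^3 - 8*z^2 - 6*z + 7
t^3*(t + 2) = t^4 + 2*t^3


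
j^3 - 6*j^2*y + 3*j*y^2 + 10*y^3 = (j - 5*y)*(j - 2*y)*(j + y)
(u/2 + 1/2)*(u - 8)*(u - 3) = u^3/2 - 5*u^2 + 13*u/2 + 12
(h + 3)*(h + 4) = h^2 + 7*h + 12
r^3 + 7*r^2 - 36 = (r - 2)*(r + 3)*(r + 6)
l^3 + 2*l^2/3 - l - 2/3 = (l - 1)*(l + 2/3)*(l + 1)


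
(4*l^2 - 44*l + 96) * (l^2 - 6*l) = 4*l^4 - 68*l^3 + 360*l^2 - 576*l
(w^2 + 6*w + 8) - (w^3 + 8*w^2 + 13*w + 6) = -w^3 - 7*w^2 - 7*w + 2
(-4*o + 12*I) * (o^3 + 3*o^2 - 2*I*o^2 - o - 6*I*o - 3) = -4*o^4 - 12*o^3 + 20*I*o^3 + 28*o^2 + 60*I*o^2 + 84*o - 12*I*o - 36*I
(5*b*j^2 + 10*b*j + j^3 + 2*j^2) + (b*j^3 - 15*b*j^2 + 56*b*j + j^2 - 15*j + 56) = b*j^3 - 10*b*j^2 + 66*b*j + j^3 + 3*j^2 - 15*j + 56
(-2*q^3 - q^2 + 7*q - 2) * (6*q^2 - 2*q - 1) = -12*q^5 - 2*q^4 + 46*q^3 - 25*q^2 - 3*q + 2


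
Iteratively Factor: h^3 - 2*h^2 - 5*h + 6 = (h - 1)*(h^2 - h - 6) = (h - 1)*(h + 2)*(h - 3)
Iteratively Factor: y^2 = (y)*(y)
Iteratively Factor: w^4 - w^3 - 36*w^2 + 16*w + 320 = (w - 5)*(w^3 + 4*w^2 - 16*w - 64) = (w - 5)*(w + 4)*(w^2 - 16) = (w - 5)*(w + 4)^2*(w - 4)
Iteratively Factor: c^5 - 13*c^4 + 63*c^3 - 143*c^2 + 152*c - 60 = (c - 3)*(c^4 - 10*c^3 + 33*c^2 - 44*c + 20) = (c - 3)*(c - 1)*(c^3 - 9*c^2 + 24*c - 20) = (c - 3)*(c - 2)*(c - 1)*(c^2 - 7*c + 10) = (c - 5)*(c - 3)*(c - 2)*(c - 1)*(c - 2)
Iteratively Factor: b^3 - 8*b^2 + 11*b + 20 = (b - 4)*(b^2 - 4*b - 5) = (b - 4)*(b + 1)*(b - 5)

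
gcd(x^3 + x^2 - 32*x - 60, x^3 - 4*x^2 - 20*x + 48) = x - 6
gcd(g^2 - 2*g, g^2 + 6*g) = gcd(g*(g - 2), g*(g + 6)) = g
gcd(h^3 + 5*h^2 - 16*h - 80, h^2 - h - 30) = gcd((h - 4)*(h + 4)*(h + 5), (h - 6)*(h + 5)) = h + 5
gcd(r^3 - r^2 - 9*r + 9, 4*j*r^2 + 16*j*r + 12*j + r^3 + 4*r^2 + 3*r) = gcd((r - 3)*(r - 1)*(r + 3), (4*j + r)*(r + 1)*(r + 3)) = r + 3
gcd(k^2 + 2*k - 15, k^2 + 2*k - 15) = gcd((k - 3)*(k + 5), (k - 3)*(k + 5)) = k^2 + 2*k - 15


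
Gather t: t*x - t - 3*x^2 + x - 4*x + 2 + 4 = t*(x - 1) - 3*x^2 - 3*x + 6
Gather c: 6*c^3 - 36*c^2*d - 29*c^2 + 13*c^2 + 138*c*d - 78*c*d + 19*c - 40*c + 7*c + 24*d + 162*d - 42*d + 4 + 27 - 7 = 6*c^3 + c^2*(-36*d - 16) + c*(60*d - 14) + 144*d + 24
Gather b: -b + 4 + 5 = 9 - b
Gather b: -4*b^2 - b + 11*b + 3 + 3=-4*b^2 + 10*b + 6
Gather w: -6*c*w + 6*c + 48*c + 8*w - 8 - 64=54*c + w*(8 - 6*c) - 72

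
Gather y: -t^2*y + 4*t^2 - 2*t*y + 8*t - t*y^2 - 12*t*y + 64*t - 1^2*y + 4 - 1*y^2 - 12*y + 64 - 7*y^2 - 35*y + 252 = 4*t^2 + 72*t + y^2*(-t - 8) + y*(-t^2 - 14*t - 48) + 320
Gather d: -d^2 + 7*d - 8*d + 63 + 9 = -d^2 - d + 72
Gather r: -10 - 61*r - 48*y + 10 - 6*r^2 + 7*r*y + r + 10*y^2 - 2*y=-6*r^2 + r*(7*y - 60) + 10*y^2 - 50*y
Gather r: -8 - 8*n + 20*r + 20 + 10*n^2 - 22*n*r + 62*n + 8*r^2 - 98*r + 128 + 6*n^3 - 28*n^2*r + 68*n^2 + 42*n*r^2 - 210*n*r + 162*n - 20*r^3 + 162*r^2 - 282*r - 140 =6*n^3 + 78*n^2 + 216*n - 20*r^3 + r^2*(42*n + 170) + r*(-28*n^2 - 232*n - 360)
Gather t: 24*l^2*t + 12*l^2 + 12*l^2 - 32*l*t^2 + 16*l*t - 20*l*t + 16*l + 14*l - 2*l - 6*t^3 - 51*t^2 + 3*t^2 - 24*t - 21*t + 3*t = 24*l^2 + 28*l - 6*t^3 + t^2*(-32*l - 48) + t*(24*l^2 - 4*l - 42)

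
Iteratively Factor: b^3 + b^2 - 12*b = (b - 3)*(b^2 + 4*b) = b*(b - 3)*(b + 4)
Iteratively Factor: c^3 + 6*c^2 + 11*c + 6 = (c + 2)*(c^2 + 4*c + 3) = (c + 1)*(c + 2)*(c + 3)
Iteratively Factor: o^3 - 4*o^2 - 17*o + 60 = (o - 3)*(o^2 - o - 20) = (o - 3)*(o + 4)*(o - 5)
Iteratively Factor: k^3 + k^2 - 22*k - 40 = (k - 5)*(k^2 + 6*k + 8) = (k - 5)*(k + 2)*(k + 4)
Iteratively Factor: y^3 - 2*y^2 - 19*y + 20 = (y - 1)*(y^2 - y - 20) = (y - 1)*(y + 4)*(y - 5)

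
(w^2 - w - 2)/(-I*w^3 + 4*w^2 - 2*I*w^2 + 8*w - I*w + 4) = I*(w - 2)/(w^2 + w*(1 + 4*I) + 4*I)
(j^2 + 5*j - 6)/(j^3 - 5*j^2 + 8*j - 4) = (j + 6)/(j^2 - 4*j + 4)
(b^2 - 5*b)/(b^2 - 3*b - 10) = b/(b + 2)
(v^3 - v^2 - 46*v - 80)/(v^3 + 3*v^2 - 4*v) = (v^3 - v^2 - 46*v - 80)/(v*(v^2 + 3*v - 4))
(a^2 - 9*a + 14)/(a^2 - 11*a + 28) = (a - 2)/(a - 4)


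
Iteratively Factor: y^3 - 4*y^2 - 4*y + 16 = (y - 4)*(y^2 - 4) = (y - 4)*(y + 2)*(y - 2)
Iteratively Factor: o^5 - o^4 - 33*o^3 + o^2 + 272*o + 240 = (o - 4)*(o^4 + 3*o^3 - 21*o^2 - 83*o - 60) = (o - 4)*(o + 3)*(o^3 - 21*o - 20) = (o - 5)*(o - 4)*(o + 3)*(o^2 + 5*o + 4) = (o - 5)*(o - 4)*(o + 3)*(o + 4)*(o + 1)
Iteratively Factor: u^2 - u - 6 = (u + 2)*(u - 3)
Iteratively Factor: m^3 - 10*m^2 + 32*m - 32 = (m - 2)*(m^2 - 8*m + 16) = (m - 4)*(m - 2)*(m - 4)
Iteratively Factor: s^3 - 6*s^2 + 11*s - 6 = (s - 3)*(s^2 - 3*s + 2) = (s - 3)*(s - 2)*(s - 1)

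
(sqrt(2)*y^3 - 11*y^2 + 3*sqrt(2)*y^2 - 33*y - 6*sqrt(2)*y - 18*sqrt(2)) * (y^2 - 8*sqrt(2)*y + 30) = sqrt(2)*y^5 - 27*y^4 + 3*sqrt(2)*y^4 - 81*y^3 + 112*sqrt(2)*y^3 - 234*y^2 + 336*sqrt(2)*y^2 - 702*y - 180*sqrt(2)*y - 540*sqrt(2)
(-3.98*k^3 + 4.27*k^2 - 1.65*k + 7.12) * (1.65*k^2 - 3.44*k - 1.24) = -6.567*k^5 + 20.7367*k^4 - 12.4761*k^3 + 12.1292*k^2 - 22.4468*k - 8.8288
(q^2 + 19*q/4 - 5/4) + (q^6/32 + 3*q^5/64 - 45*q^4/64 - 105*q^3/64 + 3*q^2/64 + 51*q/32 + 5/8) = q^6/32 + 3*q^5/64 - 45*q^4/64 - 105*q^3/64 + 67*q^2/64 + 203*q/32 - 5/8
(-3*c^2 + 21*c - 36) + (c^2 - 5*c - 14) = -2*c^2 + 16*c - 50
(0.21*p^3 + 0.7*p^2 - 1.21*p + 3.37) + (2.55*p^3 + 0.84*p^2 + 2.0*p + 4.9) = 2.76*p^3 + 1.54*p^2 + 0.79*p + 8.27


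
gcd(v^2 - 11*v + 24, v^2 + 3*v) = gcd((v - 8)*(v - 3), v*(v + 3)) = 1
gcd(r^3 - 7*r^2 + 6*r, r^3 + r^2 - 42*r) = r^2 - 6*r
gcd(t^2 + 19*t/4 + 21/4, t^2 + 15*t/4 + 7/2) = t + 7/4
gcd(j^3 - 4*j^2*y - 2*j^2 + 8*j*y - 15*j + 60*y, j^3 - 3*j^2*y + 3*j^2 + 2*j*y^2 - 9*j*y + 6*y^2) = j + 3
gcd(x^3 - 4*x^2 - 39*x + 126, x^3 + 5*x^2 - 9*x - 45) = x - 3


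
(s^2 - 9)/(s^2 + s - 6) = (s - 3)/(s - 2)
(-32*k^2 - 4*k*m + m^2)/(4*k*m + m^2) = (-8*k + m)/m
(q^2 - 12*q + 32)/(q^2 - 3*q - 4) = (q - 8)/(q + 1)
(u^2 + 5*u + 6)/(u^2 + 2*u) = (u + 3)/u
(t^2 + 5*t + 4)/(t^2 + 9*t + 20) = (t + 1)/(t + 5)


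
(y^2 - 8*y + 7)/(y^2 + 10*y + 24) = (y^2 - 8*y + 7)/(y^2 + 10*y + 24)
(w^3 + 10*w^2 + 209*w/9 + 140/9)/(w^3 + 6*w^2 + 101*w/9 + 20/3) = (w + 7)/(w + 3)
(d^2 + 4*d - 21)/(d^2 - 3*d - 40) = (-d^2 - 4*d + 21)/(-d^2 + 3*d + 40)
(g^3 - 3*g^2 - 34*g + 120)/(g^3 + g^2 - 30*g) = (g - 4)/g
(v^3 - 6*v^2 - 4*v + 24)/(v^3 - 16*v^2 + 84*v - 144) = (v^2 - 4)/(v^2 - 10*v + 24)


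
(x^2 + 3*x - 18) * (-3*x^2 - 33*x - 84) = -3*x^4 - 42*x^3 - 129*x^2 + 342*x + 1512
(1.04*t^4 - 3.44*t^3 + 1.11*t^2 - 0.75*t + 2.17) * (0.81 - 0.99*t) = -1.0296*t^5 + 4.248*t^4 - 3.8853*t^3 + 1.6416*t^2 - 2.7558*t + 1.7577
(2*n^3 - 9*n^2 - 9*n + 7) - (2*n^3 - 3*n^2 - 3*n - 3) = -6*n^2 - 6*n + 10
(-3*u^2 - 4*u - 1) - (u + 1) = -3*u^2 - 5*u - 2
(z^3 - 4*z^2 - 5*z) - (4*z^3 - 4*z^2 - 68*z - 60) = -3*z^3 + 63*z + 60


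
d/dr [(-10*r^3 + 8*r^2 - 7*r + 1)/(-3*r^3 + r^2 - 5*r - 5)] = 2*(7*r^4 + 29*r^3 + 63*r^2 - 41*r + 20)/(9*r^6 - 6*r^5 + 31*r^4 + 20*r^3 + 15*r^2 + 50*r + 25)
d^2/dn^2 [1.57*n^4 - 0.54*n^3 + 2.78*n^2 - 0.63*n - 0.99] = 18.84*n^2 - 3.24*n + 5.56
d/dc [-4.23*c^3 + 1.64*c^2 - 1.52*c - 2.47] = -12.69*c^2 + 3.28*c - 1.52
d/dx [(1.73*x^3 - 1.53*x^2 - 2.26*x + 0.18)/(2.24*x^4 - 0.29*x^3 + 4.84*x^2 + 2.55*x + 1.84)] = (-3.8752*x^6 + 6.8544*x^5 + 23.1167*x^4 + 5.8994*x^3 + 16.7431*x^2 - 7.3728*x - 4.6174)/(5.0176*x^8 - 1.2992*x^7 + 21.7673*x^6 + 8.6168*x^5 + 30.1898*x^4 + 23.6168*x^3 + 24.3137*x^2 + 9.384*x + 3.3856)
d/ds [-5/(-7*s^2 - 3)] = -70*s/(7*s^2 + 3)^2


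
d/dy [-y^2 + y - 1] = 1 - 2*y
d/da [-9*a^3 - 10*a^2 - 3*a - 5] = -27*a^2 - 20*a - 3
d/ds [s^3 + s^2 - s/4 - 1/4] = 3*s^2 + 2*s - 1/4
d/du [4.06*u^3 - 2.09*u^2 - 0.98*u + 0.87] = 12.18*u^2 - 4.18*u - 0.98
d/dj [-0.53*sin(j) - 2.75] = -0.53*cos(j)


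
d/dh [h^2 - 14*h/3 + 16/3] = 2*h - 14/3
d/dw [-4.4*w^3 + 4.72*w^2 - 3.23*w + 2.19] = -13.2*w^2 + 9.44*w - 3.23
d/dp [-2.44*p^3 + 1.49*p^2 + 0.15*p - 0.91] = -7.32*p^2 + 2.98*p + 0.15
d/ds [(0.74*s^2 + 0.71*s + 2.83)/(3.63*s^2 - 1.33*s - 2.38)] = (-3.5615*s^2 - 24.0682*s + 2.0741)/(13.1769*s^4 - 9.6558*s^3 - 15.5099*s^2 + 6.3308*s + 5.6644)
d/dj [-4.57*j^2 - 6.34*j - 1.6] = -9.14*j - 6.34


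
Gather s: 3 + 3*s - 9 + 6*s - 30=9*s - 36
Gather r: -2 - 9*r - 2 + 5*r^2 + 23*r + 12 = 5*r^2 + 14*r + 8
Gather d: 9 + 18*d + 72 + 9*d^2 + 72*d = 9*d^2 + 90*d + 81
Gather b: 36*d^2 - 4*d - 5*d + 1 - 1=36*d^2 - 9*d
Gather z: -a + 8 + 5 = 13 - a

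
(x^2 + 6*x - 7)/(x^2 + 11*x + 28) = (x - 1)/(x + 4)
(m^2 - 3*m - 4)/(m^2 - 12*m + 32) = (m + 1)/(m - 8)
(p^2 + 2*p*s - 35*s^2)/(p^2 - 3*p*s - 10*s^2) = (p + 7*s)/(p + 2*s)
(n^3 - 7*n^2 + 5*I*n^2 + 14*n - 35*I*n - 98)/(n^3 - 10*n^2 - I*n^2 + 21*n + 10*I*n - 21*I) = (n^2 + 5*I*n + 14)/(n^2 - n*(3 + I) + 3*I)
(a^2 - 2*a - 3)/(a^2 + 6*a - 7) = (a^2 - 2*a - 3)/(a^2 + 6*a - 7)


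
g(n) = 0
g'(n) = 0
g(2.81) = 0.00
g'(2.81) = 0.00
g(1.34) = 0.00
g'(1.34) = 0.00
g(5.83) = 0.00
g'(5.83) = 0.00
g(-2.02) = 0.00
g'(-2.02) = 0.00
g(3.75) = 0.00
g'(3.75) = 0.00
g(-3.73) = 0.00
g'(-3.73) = 0.00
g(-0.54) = 0.00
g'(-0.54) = 0.00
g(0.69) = 0.00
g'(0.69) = 0.00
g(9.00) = 0.00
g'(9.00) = 0.00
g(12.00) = 0.00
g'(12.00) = 0.00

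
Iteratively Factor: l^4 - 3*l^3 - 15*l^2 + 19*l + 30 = (l - 2)*(l^3 - l^2 - 17*l - 15) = (l - 5)*(l - 2)*(l^2 + 4*l + 3) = (l - 5)*(l - 2)*(l + 1)*(l + 3)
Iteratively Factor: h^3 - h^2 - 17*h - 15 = (h - 5)*(h^2 + 4*h + 3) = (h - 5)*(h + 1)*(h + 3)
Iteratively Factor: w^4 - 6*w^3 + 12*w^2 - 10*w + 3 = (w - 1)*(w^3 - 5*w^2 + 7*w - 3) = (w - 1)^2*(w^2 - 4*w + 3) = (w - 1)^3*(w - 3)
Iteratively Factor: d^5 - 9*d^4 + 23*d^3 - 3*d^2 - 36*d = (d - 3)*(d^4 - 6*d^3 + 5*d^2 + 12*d) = d*(d - 3)*(d^3 - 6*d^2 + 5*d + 12) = d*(d - 4)*(d - 3)*(d^2 - 2*d - 3) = d*(d - 4)*(d - 3)*(d + 1)*(d - 3)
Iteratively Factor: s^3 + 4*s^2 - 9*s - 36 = (s + 4)*(s^2 - 9) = (s - 3)*(s + 4)*(s + 3)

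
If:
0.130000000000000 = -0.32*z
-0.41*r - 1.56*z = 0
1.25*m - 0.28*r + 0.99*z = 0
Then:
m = 0.67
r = 1.55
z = -0.41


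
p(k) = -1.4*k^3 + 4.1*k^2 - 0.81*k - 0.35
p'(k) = -4.2*k^2 + 8.2*k - 0.81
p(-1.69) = 19.49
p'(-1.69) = -26.66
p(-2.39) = 44.12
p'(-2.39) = -44.40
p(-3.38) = 103.29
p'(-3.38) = -76.51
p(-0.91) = 4.84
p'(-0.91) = -11.75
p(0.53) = 0.16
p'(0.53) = 2.36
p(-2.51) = 49.65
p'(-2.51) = -47.85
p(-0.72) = 2.88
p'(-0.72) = -8.89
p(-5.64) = 385.81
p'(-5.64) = -180.66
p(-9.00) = 1359.64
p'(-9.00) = -414.81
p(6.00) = -160.01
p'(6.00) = -102.81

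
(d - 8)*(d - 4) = d^2 - 12*d + 32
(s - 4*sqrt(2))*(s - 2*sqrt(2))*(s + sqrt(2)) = s^3 - 5*sqrt(2)*s^2 + 4*s + 16*sqrt(2)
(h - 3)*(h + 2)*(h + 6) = h^3 + 5*h^2 - 12*h - 36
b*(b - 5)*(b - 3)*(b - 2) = b^4 - 10*b^3 + 31*b^2 - 30*b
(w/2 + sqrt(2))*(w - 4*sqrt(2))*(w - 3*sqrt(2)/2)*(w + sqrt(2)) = w^4/2 - 5*sqrt(2)*w^3/4 - 17*w^2/2 + 7*sqrt(2)*w + 24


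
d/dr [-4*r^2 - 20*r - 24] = -8*r - 20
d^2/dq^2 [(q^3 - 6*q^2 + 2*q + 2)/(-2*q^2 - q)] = 2*(-21*q^3 - 24*q^2 - 12*q - 2)/(q^3*(8*q^3 + 12*q^2 + 6*q + 1))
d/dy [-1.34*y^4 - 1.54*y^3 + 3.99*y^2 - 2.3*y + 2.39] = -5.36*y^3 - 4.62*y^2 + 7.98*y - 2.3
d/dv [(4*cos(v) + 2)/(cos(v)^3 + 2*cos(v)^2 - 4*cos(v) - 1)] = 32*(4*cos(v)^3 + 7*cos(v)^2 + 4*cos(v) - 2)*sin(v)/(-13*cos(v) + 4*cos(2*v) + cos(3*v))^2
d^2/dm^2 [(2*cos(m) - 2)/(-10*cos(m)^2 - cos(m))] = 2*(-410*sin(m)^4/cos(m)^3 - 100*sin(m)^2 - 130 - 221/cos(m) + 60/cos(m)^2 + 412/cos(m)^3)/(10*cos(m) + 1)^3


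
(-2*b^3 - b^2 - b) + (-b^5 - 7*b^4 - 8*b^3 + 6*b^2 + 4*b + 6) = -b^5 - 7*b^4 - 10*b^3 + 5*b^2 + 3*b + 6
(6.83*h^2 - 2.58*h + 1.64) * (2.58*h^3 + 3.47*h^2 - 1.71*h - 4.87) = 17.6214*h^5 + 17.0437*h^4 - 16.4007*h^3 - 23.1595*h^2 + 9.7602*h - 7.9868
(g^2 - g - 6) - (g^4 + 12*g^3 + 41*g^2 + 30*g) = -g^4 - 12*g^3 - 40*g^2 - 31*g - 6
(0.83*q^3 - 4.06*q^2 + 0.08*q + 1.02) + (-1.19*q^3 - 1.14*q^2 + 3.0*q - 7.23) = -0.36*q^3 - 5.2*q^2 + 3.08*q - 6.21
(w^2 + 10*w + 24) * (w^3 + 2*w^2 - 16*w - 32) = w^5 + 12*w^4 + 28*w^3 - 144*w^2 - 704*w - 768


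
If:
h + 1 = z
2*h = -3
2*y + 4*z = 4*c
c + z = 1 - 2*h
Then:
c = 9/2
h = -3/2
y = 10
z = -1/2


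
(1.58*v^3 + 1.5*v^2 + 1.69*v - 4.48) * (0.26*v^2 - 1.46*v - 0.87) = 0.4108*v^5 - 1.9168*v^4 - 3.1252*v^3 - 4.9372*v^2 + 5.0705*v + 3.8976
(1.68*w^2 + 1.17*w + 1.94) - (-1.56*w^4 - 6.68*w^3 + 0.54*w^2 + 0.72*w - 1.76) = 1.56*w^4 + 6.68*w^3 + 1.14*w^2 + 0.45*w + 3.7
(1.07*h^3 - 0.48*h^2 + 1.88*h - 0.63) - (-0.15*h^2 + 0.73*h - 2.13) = 1.07*h^3 - 0.33*h^2 + 1.15*h + 1.5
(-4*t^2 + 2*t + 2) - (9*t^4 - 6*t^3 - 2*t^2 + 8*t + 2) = -9*t^4 + 6*t^3 - 2*t^2 - 6*t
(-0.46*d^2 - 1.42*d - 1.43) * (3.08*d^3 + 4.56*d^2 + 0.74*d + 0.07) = -1.4168*d^5 - 6.4712*d^4 - 11.22*d^3 - 7.6038*d^2 - 1.1576*d - 0.1001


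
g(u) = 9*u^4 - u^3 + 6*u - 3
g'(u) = 36*u^3 - 3*u^2 + 6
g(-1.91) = 112.29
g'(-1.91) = -255.79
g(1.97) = 136.73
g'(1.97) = 269.59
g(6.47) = 15535.99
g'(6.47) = 9630.66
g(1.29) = 27.52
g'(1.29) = 78.29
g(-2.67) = 457.41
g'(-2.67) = -700.62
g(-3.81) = 1925.90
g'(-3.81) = -2028.58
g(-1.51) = 38.17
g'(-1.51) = -124.79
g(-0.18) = -4.06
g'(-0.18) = 5.69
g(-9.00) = 59721.00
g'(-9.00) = -26481.00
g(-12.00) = 188277.00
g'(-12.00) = -62634.00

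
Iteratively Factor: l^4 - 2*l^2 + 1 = (l - 1)*(l^3 + l^2 - l - 1) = (l - 1)^2*(l^2 + 2*l + 1) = (l - 1)^2*(l + 1)*(l + 1)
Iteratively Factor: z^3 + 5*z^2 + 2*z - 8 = (z + 2)*(z^2 + 3*z - 4) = (z + 2)*(z + 4)*(z - 1)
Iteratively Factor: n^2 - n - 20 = (n - 5)*(n + 4)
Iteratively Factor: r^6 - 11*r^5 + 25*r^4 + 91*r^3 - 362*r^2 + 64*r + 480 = (r - 4)*(r^5 - 7*r^4 - 3*r^3 + 79*r^2 - 46*r - 120) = (r - 4)*(r - 2)*(r^4 - 5*r^3 - 13*r^2 + 53*r + 60) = (r - 4)^2*(r - 2)*(r^3 - r^2 - 17*r - 15) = (r - 4)^2*(r - 2)*(r + 1)*(r^2 - 2*r - 15) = (r - 4)^2*(r - 2)*(r + 1)*(r + 3)*(r - 5)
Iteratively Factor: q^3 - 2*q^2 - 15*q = (q - 5)*(q^2 + 3*q) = q*(q - 5)*(q + 3)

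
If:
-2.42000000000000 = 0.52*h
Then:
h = -4.65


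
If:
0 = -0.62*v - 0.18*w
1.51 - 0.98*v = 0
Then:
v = 1.54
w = -5.31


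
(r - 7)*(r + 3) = r^2 - 4*r - 21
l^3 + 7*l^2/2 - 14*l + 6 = (l - 2)*(l - 1/2)*(l + 6)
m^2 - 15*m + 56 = (m - 8)*(m - 7)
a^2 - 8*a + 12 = (a - 6)*(a - 2)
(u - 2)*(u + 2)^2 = u^3 + 2*u^2 - 4*u - 8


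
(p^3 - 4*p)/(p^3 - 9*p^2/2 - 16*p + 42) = 2*p*(p + 2)/(2*p^2 - 5*p - 42)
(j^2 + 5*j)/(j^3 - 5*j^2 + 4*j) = (j + 5)/(j^2 - 5*j + 4)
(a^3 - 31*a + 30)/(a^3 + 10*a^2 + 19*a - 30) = (a - 5)/(a + 5)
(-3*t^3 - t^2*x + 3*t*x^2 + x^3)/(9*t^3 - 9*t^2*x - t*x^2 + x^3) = (t + x)/(-3*t + x)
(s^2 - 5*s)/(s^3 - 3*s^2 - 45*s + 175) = s/(s^2 + 2*s - 35)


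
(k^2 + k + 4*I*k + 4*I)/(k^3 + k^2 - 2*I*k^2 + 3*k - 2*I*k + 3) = (k + 4*I)/(k^2 - 2*I*k + 3)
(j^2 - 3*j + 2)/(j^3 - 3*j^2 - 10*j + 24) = (j - 1)/(j^2 - j - 12)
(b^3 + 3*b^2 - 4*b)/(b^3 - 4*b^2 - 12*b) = (-b^2 - 3*b + 4)/(-b^2 + 4*b + 12)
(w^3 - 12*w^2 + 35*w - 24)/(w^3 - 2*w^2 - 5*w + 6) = (w - 8)/(w + 2)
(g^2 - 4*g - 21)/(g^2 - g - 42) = (g + 3)/(g + 6)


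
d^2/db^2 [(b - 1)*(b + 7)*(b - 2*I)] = 6*b + 12 - 4*I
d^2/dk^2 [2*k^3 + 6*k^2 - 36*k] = 12*k + 12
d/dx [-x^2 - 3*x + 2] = -2*x - 3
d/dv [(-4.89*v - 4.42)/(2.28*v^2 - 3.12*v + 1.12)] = (11.1492*v^2 + 20.1552*v - 19.2672)/(5.1984*v^4 - 14.2272*v^3 + 14.8416*v^2 - 6.9888*v + 1.2544)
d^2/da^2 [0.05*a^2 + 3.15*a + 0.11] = 0.100000000000000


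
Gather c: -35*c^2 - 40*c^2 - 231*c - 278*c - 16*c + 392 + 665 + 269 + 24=-75*c^2 - 525*c + 1350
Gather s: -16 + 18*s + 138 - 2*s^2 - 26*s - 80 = -2*s^2 - 8*s + 42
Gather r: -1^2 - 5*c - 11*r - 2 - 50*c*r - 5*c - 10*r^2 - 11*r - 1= -10*c - 10*r^2 + r*(-50*c - 22) - 4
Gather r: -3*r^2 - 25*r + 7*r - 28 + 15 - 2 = -3*r^2 - 18*r - 15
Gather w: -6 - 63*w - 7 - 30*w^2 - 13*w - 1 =-30*w^2 - 76*w - 14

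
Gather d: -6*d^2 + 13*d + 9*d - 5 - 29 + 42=-6*d^2 + 22*d + 8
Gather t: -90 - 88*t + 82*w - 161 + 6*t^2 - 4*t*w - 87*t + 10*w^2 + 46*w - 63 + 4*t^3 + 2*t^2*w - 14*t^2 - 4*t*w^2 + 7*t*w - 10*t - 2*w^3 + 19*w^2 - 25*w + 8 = 4*t^3 + t^2*(2*w - 8) + t*(-4*w^2 + 3*w - 185) - 2*w^3 + 29*w^2 + 103*w - 306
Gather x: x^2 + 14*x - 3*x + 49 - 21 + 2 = x^2 + 11*x + 30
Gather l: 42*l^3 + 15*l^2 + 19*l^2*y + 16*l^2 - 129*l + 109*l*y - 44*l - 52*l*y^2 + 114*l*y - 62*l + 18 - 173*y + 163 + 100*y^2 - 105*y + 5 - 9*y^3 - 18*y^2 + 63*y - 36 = 42*l^3 + l^2*(19*y + 31) + l*(-52*y^2 + 223*y - 235) - 9*y^3 + 82*y^2 - 215*y + 150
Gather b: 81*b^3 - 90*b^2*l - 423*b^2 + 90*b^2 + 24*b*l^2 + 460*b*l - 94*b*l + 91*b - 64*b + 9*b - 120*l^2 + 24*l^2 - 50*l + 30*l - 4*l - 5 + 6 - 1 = 81*b^3 + b^2*(-90*l - 333) + b*(24*l^2 + 366*l + 36) - 96*l^2 - 24*l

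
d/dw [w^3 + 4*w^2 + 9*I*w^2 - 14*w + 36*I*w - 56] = 3*w^2 + w*(8 + 18*I) - 14 + 36*I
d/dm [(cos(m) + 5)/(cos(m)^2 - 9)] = (cos(m)^2 + 10*cos(m) + 9)*sin(m)/(cos(m)^2 - 9)^2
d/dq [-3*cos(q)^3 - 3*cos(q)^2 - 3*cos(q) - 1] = 3*(3*cos(q)^2 + 2*cos(q) + 1)*sin(q)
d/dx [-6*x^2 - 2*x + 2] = -12*x - 2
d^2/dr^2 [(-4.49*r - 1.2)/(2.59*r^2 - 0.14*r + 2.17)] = (-(4.49*r + 1.2)*(5.18*r - 0.14)*(10.36*r - 0.28) + (69.7746*r + 4.9588)*(2.59*r^2 - 0.14*r + 2.17))/(2.59*r^2 - 0.14*r + 2.17)^3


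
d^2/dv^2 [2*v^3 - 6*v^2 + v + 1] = 12*v - 12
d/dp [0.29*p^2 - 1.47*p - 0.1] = 0.58*p - 1.47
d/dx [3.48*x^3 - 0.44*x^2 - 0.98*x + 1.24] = 10.44*x^2 - 0.88*x - 0.98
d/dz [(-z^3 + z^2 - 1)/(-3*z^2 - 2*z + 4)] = (3*z^4 + 4*z^3 - 14*z^2 + 2*z - 2)/(9*z^4 + 12*z^3 - 20*z^2 - 16*z + 16)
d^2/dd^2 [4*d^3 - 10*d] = 24*d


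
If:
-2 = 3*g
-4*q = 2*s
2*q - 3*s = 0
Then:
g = -2/3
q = 0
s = 0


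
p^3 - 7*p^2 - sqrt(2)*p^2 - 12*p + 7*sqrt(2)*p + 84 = (p - 7)*(p - 3*sqrt(2))*(p + 2*sqrt(2))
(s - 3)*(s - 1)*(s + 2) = s^3 - 2*s^2 - 5*s + 6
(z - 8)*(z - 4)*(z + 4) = z^3 - 8*z^2 - 16*z + 128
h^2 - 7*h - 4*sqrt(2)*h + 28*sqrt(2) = (h - 7)*(h - 4*sqrt(2))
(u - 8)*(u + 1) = u^2 - 7*u - 8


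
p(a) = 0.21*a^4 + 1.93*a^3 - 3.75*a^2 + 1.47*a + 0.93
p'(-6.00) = 73.47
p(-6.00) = -287.61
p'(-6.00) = 73.47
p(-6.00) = -287.61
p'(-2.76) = 48.62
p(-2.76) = -60.08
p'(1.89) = 13.65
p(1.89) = 6.02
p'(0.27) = -0.12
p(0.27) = 1.09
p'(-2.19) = 36.84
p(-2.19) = -35.72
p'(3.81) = 103.40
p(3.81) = 103.09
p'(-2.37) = 40.58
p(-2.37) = -42.68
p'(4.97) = 210.33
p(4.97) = 280.67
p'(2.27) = 24.11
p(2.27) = 13.09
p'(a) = 0.84*a^3 + 5.79*a^2 - 7.5*a + 1.47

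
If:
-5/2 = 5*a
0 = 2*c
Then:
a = -1/2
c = 0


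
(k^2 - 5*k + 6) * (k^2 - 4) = k^4 - 5*k^3 + 2*k^2 + 20*k - 24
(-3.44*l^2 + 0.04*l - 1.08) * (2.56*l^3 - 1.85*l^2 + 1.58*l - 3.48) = -8.8064*l^5 + 6.4664*l^4 - 8.274*l^3 + 14.0324*l^2 - 1.8456*l + 3.7584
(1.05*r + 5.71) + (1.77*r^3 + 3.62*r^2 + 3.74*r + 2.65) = 1.77*r^3 + 3.62*r^2 + 4.79*r + 8.36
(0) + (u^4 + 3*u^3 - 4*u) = u^4 + 3*u^3 - 4*u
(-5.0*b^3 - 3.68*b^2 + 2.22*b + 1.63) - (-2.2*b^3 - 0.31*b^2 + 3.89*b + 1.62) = -2.8*b^3 - 3.37*b^2 - 1.67*b + 0.00999999999999979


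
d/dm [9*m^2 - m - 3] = 18*m - 1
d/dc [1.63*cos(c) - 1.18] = -1.63*sin(c)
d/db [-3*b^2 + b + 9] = 1 - 6*b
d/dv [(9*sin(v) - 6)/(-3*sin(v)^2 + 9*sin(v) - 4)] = 9*(3*sin(v)^2 - 4*sin(v) + 2)*cos(v)/(3*sin(v)^2 - 9*sin(v) + 4)^2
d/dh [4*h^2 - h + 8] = 8*h - 1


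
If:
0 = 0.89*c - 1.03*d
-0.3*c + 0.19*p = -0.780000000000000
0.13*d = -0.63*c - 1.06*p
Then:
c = 1.80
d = 1.56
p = -1.26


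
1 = 1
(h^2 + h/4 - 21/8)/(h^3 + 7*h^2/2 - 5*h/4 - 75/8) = (4*h + 7)/(4*h^2 + 20*h + 25)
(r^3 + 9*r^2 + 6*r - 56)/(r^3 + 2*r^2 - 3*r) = (r^3 + 9*r^2 + 6*r - 56)/(r*(r^2 + 2*r - 3))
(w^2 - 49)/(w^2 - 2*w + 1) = (w^2 - 49)/(w^2 - 2*w + 1)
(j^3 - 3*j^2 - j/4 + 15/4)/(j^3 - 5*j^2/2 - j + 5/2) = (j - 3/2)/(j - 1)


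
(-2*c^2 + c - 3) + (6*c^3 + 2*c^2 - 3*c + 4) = 6*c^3 - 2*c + 1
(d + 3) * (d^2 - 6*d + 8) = d^3 - 3*d^2 - 10*d + 24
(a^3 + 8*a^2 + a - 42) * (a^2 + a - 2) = a^5 + 9*a^4 + 7*a^3 - 57*a^2 - 44*a + 84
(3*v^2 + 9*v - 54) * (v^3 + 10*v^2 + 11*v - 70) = 3*v^5 + 39*v^4 + 69*v^3 - 651*v^2 - 1224*v + 3780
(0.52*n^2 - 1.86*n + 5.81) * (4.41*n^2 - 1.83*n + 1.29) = 2.2932*n^4 - 9.1542*n^3 + 29.6967*n^2 - 13.0317*n + 7.4949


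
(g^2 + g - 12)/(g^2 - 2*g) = (g^2 + g - 12)/(g*(g - 2))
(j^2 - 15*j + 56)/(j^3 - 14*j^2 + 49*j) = (j - 8)/(j*(j - 7))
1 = 1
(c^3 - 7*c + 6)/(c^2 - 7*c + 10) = (c^2 + 2*c - 3)/(c - 5)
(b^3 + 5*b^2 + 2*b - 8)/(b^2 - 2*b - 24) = (b^2 + b - 2)/(b - 6)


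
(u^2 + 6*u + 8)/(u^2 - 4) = (u + 4)/(u - 2)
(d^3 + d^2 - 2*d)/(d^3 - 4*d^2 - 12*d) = (d - 1)/(d - 6)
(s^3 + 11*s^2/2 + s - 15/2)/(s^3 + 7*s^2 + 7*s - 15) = (s + 3/2)/(s + 3)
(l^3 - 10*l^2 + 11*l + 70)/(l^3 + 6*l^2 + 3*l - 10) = (l^2 - 12*l + 35)/(l^2 + 4*l - 5)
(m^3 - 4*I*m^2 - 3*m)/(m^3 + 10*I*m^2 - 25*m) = (m^2 - 4*I*m - 3)/(m^2 + 10*I*m - 25)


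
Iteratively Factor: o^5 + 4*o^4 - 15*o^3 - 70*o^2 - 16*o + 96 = (o + 4)*(o^4 - 15*o^2 - 10*o + 24) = (o + 3)*(o + 4)*(o^3 - 3*o^2 - 6*o + 8) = (o - 1)*(o + 3)*(o + 4)*(o^2 - 2*o - 8) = (o - 1)*(o + 2)*(o + 3)*(o + 4)*(o - 4)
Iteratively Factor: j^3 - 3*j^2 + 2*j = (j)*(j^2 - 3*j + 2) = j*(j - 1)*(j - 2)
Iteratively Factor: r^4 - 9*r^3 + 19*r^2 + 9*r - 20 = (r - 4)*(r^3 - 5*r^2 - r + 5) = (r - 4)*(r - 1)*(r^2 - 4*r - 5) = (r - 4)*(r - 1)*(r + 1)*(r - 5)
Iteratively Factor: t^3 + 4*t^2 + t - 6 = (t - 1)*(t^2 + 5*t + 6) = (t - 1)*(t + 2)*(t + 3)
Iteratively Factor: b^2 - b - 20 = (b - 5)*(b + 4)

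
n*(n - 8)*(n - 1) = n^3 - 9*n^2 + 8*n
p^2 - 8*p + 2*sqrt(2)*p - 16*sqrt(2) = (p - 8)*(p + 2*sqrt(2))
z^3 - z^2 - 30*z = z*(z - 6)*(z + 5)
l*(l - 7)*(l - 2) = l^3 - 9*l^2 + 14*l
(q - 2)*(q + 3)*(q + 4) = q^3 + 5*q^2 - 2*q - 24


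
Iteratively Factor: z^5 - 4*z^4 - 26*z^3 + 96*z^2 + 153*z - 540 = (z - 5)*(z^4 + z^3 - 21*z^2 - 9*z + 108) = (z - 5)*(z + 4)*(z^3 - 3*z^2 - 9*z + 27) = (z - 5)*(z - 3)*(z + 4)*(z^2 - 9) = (z - 5)*(z - 3)*(z + 3)*(z + 4)*(z - 3)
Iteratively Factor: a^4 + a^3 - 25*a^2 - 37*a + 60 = (a - 1)*(a^3 + 2*a^2 - 23*a - 60) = (a - 1)*(a + 4)*(a^2 - 2*a - 15) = (a - 5)*(a - 1)*(a + 4)*(a + 3)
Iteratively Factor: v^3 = (v)*(v^2) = v^2*(v)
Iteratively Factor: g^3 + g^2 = (g)*(g^2 + g) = g*(g + 1)*(g)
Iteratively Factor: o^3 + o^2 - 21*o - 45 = (o - 5)*(o^2 + 6*o + 9) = (o - 5)*(o + 3)*(o + 3)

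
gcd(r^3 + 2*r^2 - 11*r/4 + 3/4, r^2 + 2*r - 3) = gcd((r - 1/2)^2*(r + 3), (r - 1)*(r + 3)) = r + 3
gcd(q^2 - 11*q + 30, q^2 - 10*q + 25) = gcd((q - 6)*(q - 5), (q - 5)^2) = q - 5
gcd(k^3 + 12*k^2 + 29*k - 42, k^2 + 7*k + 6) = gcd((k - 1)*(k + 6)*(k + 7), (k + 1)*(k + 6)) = k + 6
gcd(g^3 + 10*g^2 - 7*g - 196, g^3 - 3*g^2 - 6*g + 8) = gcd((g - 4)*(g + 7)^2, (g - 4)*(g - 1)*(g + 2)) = g - 4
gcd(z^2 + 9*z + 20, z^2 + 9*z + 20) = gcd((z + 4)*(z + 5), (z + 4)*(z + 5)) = z^2 + 9*z + 20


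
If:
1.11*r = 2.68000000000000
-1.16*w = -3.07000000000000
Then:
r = 2.41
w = 2.65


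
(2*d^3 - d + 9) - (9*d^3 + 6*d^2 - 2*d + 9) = -7*d^3 - 6*d^2 + d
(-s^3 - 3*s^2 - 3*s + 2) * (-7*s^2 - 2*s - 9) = 7*s^5 + 23*s^4 + 36*s^3 + 19*s^2 + 23*s - 18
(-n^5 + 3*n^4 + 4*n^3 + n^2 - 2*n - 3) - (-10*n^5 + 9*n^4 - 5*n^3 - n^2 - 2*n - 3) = 9*n^5 - 6*n^4 + 9*n^3 + 2*n^2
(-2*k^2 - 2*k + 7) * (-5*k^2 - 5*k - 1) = 10*k^4 + 20*k^3 - 23*k^2 - 33*k - 7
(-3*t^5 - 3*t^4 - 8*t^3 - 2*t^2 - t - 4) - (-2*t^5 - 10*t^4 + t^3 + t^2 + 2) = -t^5 + 7*t^4 - 9*t^3 - 3*t^2 - t - 6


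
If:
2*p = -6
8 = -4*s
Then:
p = -3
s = -2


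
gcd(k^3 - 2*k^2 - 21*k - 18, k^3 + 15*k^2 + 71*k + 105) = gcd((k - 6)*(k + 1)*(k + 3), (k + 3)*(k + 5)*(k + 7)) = k + 3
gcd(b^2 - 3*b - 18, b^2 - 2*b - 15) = b + 3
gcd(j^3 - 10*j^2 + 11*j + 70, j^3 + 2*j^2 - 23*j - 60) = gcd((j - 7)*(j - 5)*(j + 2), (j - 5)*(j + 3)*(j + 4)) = j - 5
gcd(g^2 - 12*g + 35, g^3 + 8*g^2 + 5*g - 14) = 1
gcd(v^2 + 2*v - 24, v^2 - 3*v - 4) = v - 4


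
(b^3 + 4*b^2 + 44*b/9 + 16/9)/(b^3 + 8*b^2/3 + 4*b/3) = (b + 4/3)/b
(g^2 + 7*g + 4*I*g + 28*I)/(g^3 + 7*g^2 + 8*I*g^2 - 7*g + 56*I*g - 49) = (g + 4*I)/(g^2 + 8*I*g - 7)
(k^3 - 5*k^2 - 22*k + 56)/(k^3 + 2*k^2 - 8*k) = (k - 7)/k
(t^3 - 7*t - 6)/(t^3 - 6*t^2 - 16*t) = (t^2 - 2*t - 3)/(t*(t - 8))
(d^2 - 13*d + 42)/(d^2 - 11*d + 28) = (d - 6)/(d - 4)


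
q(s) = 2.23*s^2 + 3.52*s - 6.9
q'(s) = 4.46*s + 3.52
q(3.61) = 34.87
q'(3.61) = 19.62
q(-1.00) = -8.19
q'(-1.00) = -0.94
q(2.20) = 11.64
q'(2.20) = 13.33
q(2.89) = 21.90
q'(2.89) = 16.41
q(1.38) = 2.20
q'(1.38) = 9.67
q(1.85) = 7.24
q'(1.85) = 11.77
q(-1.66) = -6.60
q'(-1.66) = -3.88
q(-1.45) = -7.32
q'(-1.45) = -2.95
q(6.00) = 94.50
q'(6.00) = 30.28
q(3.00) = 23.73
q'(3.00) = 16.90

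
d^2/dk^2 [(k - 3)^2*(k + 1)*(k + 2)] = 12*k^2 - 18*k - 14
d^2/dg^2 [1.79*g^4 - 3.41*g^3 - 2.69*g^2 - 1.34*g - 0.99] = 21.48*g^2 - 20.46*g - 5.38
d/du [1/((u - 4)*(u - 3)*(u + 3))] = (-(u - 4)*(u - 3) - (u - 4)*(u + 3) - (u - 3)*(u + 3))/((u - 4)^2*(u - 3)^2*(u + 3)^2)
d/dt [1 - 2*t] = -2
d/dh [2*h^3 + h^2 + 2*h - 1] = 6*h^2 + 2*h + 2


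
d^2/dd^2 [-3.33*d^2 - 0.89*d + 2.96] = -6.66000000000000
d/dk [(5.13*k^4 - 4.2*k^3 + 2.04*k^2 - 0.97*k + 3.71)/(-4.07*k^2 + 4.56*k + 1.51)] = (-41.7582*k^5 + 87.2724*k^4 - 7.31880000000001*k^3 - 13.6715*k^2 + 36.3602*k - 18.3823)/(16.5649*k^4 - 37.1184*k^3 + 8.5022*k^2 + 13.7712*k + 2.2801)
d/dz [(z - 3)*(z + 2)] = 2*z - 1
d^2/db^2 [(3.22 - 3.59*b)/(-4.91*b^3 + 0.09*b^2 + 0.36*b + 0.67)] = (519.288474*b^5 - 941.05551*b^4 + 35.516214*b^3 + 175.713816*b^2 - 65.481834*b - 2.178108)/(118.370771*b^9 - 6.509187*b^8 - 25.917435*b^7 - 47.503506*b^6 + 3.676698*b^5 + 7.054479*b^4 + 6.435393*b^3 - 0.381699*b^2 - 0.484812*b - 0.300763)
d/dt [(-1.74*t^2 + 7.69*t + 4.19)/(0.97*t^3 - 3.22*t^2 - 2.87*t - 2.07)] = (1.6878*t^4 - 14.9186*t^3 + 17.5627*t^2 + 34.1872*t - 3.893)/(0.9409*t^6 - 6.2468*t^5 + 4.8006*t^4 + 14.467*t^3 + 21.5677*t^2 + 11.8818*t + 4.2849)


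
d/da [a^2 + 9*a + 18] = 2*a + 9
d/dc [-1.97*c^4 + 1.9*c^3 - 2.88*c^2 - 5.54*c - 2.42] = -7.88*c^3 + 5.7*c^2 - 5.76*c - 5.54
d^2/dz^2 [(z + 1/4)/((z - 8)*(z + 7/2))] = (16*z^3 + 12*z^2 + 1290*z - 1823)/(8*z^6 - 108*z^5 - 186*z^4 + 5319*z^3 + 5208*z^2 - 84672*z - 175616)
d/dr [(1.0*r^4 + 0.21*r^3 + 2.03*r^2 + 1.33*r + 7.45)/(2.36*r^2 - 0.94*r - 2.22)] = (4.72*r^5 - 2.3244*r^4 - 9.2748*r^3 - 6.4456*r^2 - 44.1772*r + 4.0504)/(5.5696*r^4 - 4.4368*r^3 - 9.5948*r^2 + 4.1736*r + 4.9284)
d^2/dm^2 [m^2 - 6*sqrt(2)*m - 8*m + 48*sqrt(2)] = 2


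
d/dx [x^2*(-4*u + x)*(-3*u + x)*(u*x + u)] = u*x*(36*u^2*x + 24*u^2 - 28*u*x^2 - 21*u*x + 5*x^3 + 4*x^2)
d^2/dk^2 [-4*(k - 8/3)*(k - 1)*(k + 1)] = 64/3 - 24*k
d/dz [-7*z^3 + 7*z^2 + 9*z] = -21*z^2 + 14*z + 9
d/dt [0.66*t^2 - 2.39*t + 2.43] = 1.32*t - 2.39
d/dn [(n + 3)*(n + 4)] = 2*n + 7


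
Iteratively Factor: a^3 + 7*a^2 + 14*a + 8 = (a + 4)*(a^2 + 3*a + 2) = (a + 1)*(a + 4)*(a + 2)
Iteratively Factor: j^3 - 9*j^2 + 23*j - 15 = (j - 1)*(j^2 - 8*j + 15) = (j - 3)*(j - 1)*(j - 5)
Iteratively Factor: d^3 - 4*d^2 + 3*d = (d - 1)*(d^2 - 3*d) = (d - 3)*(d - 1)*(d)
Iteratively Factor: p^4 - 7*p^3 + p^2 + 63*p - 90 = (p + 3)*(p^3 - 10*p^2 + 31*p - 30) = (p - 3)*(p + 3)*(p^2 - 7*p + 10) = (p - 3)*(p - 2)*(p + 3)*(p - 5)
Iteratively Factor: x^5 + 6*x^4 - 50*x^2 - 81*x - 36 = (x + 1)*(x^4 + 5*x^3 - 5*x^2 - 45*x - 36) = (x + 1)^2*(x^3 + 4*x^2 - 9*x - 36) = (x + 1)^2*(x + 4)*(x^2 - 9) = (x - 3)*(x + 1)^2*(x + 4)*(x + 3)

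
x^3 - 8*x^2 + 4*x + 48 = (x - 6)*(x - 4)*(x + 2)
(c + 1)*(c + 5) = c^2 + 6*c + 5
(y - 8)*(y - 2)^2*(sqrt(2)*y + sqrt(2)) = sqrt(2)*y^4 - 11*sqrt(2)*y^3 + 24*sqrt(2)*y^2 + 4*sqrt(2)*y - 32*sqrt(2)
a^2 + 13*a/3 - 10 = (a - 5/3)*(a + 6)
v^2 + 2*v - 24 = (v - 4)*(v + 6)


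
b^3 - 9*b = b*(b - 3)*(b + 3)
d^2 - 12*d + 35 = (d - 7)*(d - 5)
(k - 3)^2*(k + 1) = k^3 - 5*k^2 + 3*k + 9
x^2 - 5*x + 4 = (x - 4)*(x - 1)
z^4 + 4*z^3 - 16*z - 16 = (z - 2)*(z + 2)^3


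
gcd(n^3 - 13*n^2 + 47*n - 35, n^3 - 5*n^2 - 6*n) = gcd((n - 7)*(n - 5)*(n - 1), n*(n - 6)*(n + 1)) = 1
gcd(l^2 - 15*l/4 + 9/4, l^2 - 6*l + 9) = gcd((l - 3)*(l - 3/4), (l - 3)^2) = l - 3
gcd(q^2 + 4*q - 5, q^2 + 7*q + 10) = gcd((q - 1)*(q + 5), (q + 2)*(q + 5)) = q + 5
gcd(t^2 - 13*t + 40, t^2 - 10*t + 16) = t - 8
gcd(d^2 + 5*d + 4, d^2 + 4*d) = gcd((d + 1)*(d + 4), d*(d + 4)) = d + 4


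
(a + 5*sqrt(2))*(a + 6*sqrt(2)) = a^2 + 11*sqrt(2)*a + 60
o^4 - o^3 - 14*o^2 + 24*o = o*(o - 3)*(o - 2)*(o + 4)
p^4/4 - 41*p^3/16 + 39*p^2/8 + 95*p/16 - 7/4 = (p/4 + 1/4)*(p - 7)*(p - 4)*(p - 1/4)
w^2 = w^2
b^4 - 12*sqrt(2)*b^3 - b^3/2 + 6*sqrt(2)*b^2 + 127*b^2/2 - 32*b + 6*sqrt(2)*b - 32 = (b - 1)*(b + 1/2)*(b - 8*sqrt(2))*(b - 4*sqrt(2))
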